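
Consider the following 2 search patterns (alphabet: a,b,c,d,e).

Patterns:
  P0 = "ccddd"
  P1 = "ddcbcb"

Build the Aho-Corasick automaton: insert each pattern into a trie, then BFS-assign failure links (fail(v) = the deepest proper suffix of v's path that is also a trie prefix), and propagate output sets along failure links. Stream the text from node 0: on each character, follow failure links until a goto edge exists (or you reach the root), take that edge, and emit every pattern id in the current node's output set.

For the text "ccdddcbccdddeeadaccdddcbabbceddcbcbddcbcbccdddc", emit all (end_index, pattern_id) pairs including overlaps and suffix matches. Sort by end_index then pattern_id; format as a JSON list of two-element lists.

Build automaton:
Trie nodes:
  0='ε' goto c→1 d→6
  1='c' goto c→2
  2='cc' goto d→3
  3='ccd' goto d→4
  4='ccdd' goto d→5
  5='ccddd' goto ·  [P0 ends]
  6='d' goto d→7
  7='dd' goto c→8
  8='ddc' goto b→9
  9='ddcb' goto c→10
  10='ddcbc' goto b→11
  11='ddcbcb' goto ·  [P1 ends]

BFS fail/out derivation:
  fail(1) 'c': from fail(0)=0 chase 'c': 0 ⇒ 0;  out=∅∪out(0)=∅
  fail(6) 'd': from fail(0)=0 chase 'd': 0 ⇒ 0;  out=∅∪out(0)=∅
  fail(2) 'cc': from fail(1)=0 chase 'c': 0 ⇒ 1;  out=∅∪out(1)=∅
  fail(7) 'dd': from fail(6)=0 chase 'd': 0 ⇒ 6;  out=∅∪out(6)=∅
  fail(3) 'ccd': from fail(2)=1 chase 'd': 1→0 ⇒ 6;  out=∅∪out(6)=∅
  fail(8) 'ddc': from fail(7)=6 chase 'c': 6→0 ⇒ 1;  out=∅∪out(1)=∅
  fail(4) 'ccdd': from fail(3)=6 chase 'd': 6 ⇒ 7;  out=∅∪out(7)=∅
  fail(9) 'ddcb': from fail(8)=1 chase 'b': 1→0 ⇒ 0;  out=∅∪out(0)=∅
  fail(5) 'ccddd': from fail(4)=7 chase 'd': 7→6 ⇒ 7;  out={0}∪out(7)={0}
  fail(10) 'ddcbc': from fail(9)=0 chase 'c': 0 ⇒ 1;  out=∅∪out(1)=∅
  fail(11) 'ddcbcb': from fail(10)=1 chase 'b': 1→0 ⇒ 0;  out={1}∪out(0)={1}

Run:
pos 0 'c': at 1
pos 1 'c': at 2
pos 2 'd': at 3
pos 3 'd': at 4
pos 4 'd': at 5  emit P0@[0:4]
pos 5 'c': at 8 (via fail)
pos 6 'b': at 9
pos 7 'c': at 10
pos 8 'c': at 2 (via fail)
pos 9 'd': at 3
pos 10 'd': at 4
pos 11 'd': at 5  emit P0@[7:11]
pos 12 'e': at 0 (via fail)
pos 13 'e': at 0
pos 14 'a': at 0
pos 15 'd': at 6
pos 16 'a': at 0 (via fail)
pos 17 'c': at 1
pos 18 'c': at 2
pos 19 'd': at 3
pos 20 'd': at 4
pos 21 'd': at 5  emit P0@[17:21]
pos 22 'c': at 8 (via fail)
pos 23 'b': at 9
pos 24 'a': at 0 (via fail)
pos 25 'b': at 0
pos 26 'b': at 0
pos 27 'c': at 1
pos 28 'e': at 0 (via fail)
pos 29 'd': at 6
pos 30 'd': at 7
pos 31 'c': at 8
pos 32 'b': at 9
pos 33 'c': at 10
pos 34 'b': at 11  emit P1@[29:34]
pos 35 'd': at 6 (via fail)
pos 36 'd': at 7
pos 37 'c': at 8
pos 38 'b': at 9
pos 39 'c': at 10
pos 40 'b': at 11  emit P1@[35:40]
pos 41 'c': at 1 (via fail)
pos 42 'c': at 2
pos 43 'd': at 3
pos 44 'd': at 4
pos 45 'd': at 5  emit P0@[41:45]
pos 46 'c': at 8 (via fail)

Matches: [[4,0],[11,0],[21,0],[34,1],[40,1],[45,0]]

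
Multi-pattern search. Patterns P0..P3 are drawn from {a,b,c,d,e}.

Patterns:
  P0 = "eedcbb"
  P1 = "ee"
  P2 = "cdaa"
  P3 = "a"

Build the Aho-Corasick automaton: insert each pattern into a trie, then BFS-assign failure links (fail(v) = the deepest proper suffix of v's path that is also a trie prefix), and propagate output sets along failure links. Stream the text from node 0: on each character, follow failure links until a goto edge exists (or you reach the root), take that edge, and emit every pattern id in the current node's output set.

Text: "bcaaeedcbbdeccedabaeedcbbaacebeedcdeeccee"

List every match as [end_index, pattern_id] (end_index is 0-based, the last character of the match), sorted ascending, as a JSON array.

Construct AC machine:
Trie (insert patterns):
  n0 'ε': a→11 c→7 e→1
  n1 'e': e→2
  n2 'ee': d→3  [P1 ends]
  n3 'eed': c→4
  n4 'eedc': b→5
  n5 'eedcb': b→6
  n6 'eedcbb': ·  [P0 ends]
  n7 'c': d→8
  n8 'cd': a→9
  n9 'cda': a→10
  n10 'cdaa': ·  [P2 ends]
  n11 'a': ·  [P3 ends]

BFS fail/out derivation:
  fail(1) 'e': from fail(0)=0 chase 'e': 0 ⇒ 0;  out=∅∪out(0)=∅
  fail(7) 'c': from fail(0)=0 chase 'c': 0 ⇒ 0;  out=∅∪out(0)=∅
  fail(11) 'a': from fail(0)=0 chase 'a': 0 ⇒ 0;  out={3}∪out(0)={3}
  fail(2) 'ee': from fail(1)=0 chase 'e': 0 ⇒ 1;  out={1}∪out(1)={1}
  fail(8) 'cd': from fail(7)=0 chase 'd': 0 ⇒ 0;  out=∅∪out(0)=∅
  fail(3) 'eed': from fail(2)=1 chase 'd': 1→0 ⇒ 0;  out=∅∪out(0)=∅
  fail(9) 'cda': from fail(8)=0 chase 'a': 0 ⇒ 11;  out=∅∪out(11)={3}
  fail(4) 'eedc': from fail(3)=0 chase 'c': 0 ⇒ 7;  out=∅∪out(7)=∅
  fail(10) 'cdaa': from fail(9)=11 chase 'a': 11→0 ⇒ 11;  out={2}∪out(11)={2,3}
  fail(5) 'eedcb': from fail(4)=7 chase 'b': 7→0 ⇒ 0;  out=∅∪out(0)=∅
  fail(6) 'eedcbb': from fail(5)=0 chase 'b': 0 ⇒ 0;  out={0}∪out(0)={0}

Text stream:
[0] read 'b'  n0⇒n0
[1] read 'c'  n0⇒n7
[2] read 'a'  n7⇒n11 ·f  emit P3@[2:2]
[3] read 'a'  n11⇒n11 ·f  emit P3@[3:3]
[4] read 'e'  n11⇒n1 ·f
[5] read 'e'  n1⇒n2  emit P1@[4:5]
[6] read 'd'  n2⇒n3
[7] read 'c'  n3⇒n4
[8] read 'b'  n4⇒n5
[9] read 'b'  n5⇒n6  emit P0@[4:9]
[10] read 'd'  n6⇒n0 ·f
[11] read 'e'  n0⇒n1
[12] read 'c'  n1⇒n7 ·f
[13] read 'c'  n7⇒n7 ·f
[14] read 'e'  n7⇒n1 ·f
[15] read 'd'  n1⇒n0 ·f
[16] read 'a'  n0⇒n11  emit P3@[16:16]
[17] read 'b'  n11⇒n0 ·f
[18] read 'a'  n0⇒n11  emit P3@[18:18]
[19] read 'e'  n11⇒n1 ·f
[20] read 'e'  n1⇒n2  emit P1@[19:20]
[21] read 'd'  n2⇒n3
[22] read 'c'  n3⇒n4
[23] read 'b'  n4⇒n5
[24] read 'b'  n5⇒n6  emit P0@[19:24]
[25] read 'a'  n6⇒n11 ·f  emit P3@[25:25]
[26] read 'a'  n11⇒n11 ·f  emit P3@[26:26]
[27] read 'c'  n11⇒n7 ·f
[28] read 'e'  n7⇒n1 ·f
[29] read 'b'  n1⇒n0 ·f
[30] read 'e'  n0⇒n1
[31] read 'e'  n1⇒n2  emit P1@[30:31]
[32] read 'd'  n2⇒n3
[33] read 'c'  n3⇒n4
[34] read 'd'  n4⇒n8 ·f
[35] read 'e'  n8⇒n1 ·f
[36] read 'e'  n1⇒n2  emit P1@[35:36]
[37] read 'c'  n2⇒n7 ·f
[38] read 'c'  n7⇒n7 ·f
[39] read 'e'  n7⇒n1 ·f
[40] read 'e'  n1⇒n2  emit P1@[39:40]

All matches (sorted): [[2,3],[3,3],[5,1],[9,0],[16,3],[18,3],[20,1],[24,0],[25,3],[26,3],[31,1],[36,1],[40,1]]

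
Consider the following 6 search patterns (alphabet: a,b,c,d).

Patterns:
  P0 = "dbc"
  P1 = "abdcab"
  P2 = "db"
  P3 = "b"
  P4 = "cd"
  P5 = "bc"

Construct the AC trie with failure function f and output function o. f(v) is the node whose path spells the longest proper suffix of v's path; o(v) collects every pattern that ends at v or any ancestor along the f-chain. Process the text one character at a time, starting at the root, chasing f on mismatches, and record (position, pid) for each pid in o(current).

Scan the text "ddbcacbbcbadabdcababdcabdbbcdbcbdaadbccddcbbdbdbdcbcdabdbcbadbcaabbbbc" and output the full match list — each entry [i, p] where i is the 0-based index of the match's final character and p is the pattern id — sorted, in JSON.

Construct AC machine:
Trie nodes:
  n0 'ε': a→4 b→10 c→11 d→1
  n1 'd': b→2
  n2 'db': c→3  [P2 ends]
  n3 'dbc': ·  [P0 ends]
  n4 'a': b→5
  n5 'ab': d→6
  n6 'abd': c→7
  n7 'abdc': a→8
  n8 'abdca': b→9
  n9 'abdcab': ·  [P1 ends]
  n10 'b': c→13  [P3 ends]
  n11 'c': d→12
  n12 'cd': ·  [P4 ends]
  n13 'bc': ·  [P5 ends]

Failure links (BFS by depth):
  n1('d'): parent n0 fail=0; on 'd' 0 → fail=0;  out ∅∪∅=∅
  n4('a'): parent n0 fail=0; on 'a' 0 → fail=0;  out ∅∪∅=∅
  n10('b'): parent n0 fail=0; on 'b' 0 → fail=0;  out {3}∪∅={3}
  n11('c'): parent n0 fail=0; on 'c' 0 → fail=0;  out ∅∪∅=∅
  n2('db'): parent n1 fail=0; on 'b' 0 → fail=10;  out {2}∪{3}={2,3}
  n5('ab'): parent n4 fail=0; on 'b' 0 → fail=10;  out ∅∪{3}={3}
  n12('cd'): parent n11 fail=0; on 'd' 0 → fail=1;  out {4}∪∅={4}
  n13('bc'): parent n10 fail=0; on 'c' 0 → fail=11;  out {5}∪∅={5}
  n3('dbc'): parent n2 fail=10; on 'c' 10 → fail=13;  out {0}∪{5}={0,5}
  n6('abd'): parent n5 fail=10; on 'd' 10→0 → fail=1;  out ∅∪∅=∅
  n7('abdc'): parent n6 fail=1; on 'c' 1→0 → fail=11;  out ∅∪∅=∅
  n8('abdca'): parent n7 fail=11; on 'a' 11→0 → fail=4;  out ∅∪∅=∅
  n9('abdcab'): parent n8 fail=4; on 'b' 4 → fail=5;  out {1}∪{3}={1,3}

Scan:
[0] read 'd'  n0⇒n1
[1] read 'd'  n1⇒n1 (via fail)
[2] read 'b'  n1⇒n2  → match P2@[1:2],P3@[2:2]
[3] read 'c'  n2⇒n3  → match P0@[1:3],P5@[2:3]
[4] read 'a'  n3⇒n4 (via fail)
[5] read 'c'  n4⇒n11 (via fail)
[6] read 'b'  n11⇒n10 (via fail)  → match P3@[6:6]
[7] read 'b'  n10⇒n10 (via fail)  → match P3@[7:7]
[8] read 'c'  n10⇒n13  → match P5@[7:8]
[9] read 'b'  n13⇒n10 (via fail)  → match P3@[9:9]
[10] read 'a'  n10⇒n4 (via fail)
[11] read 'd'  n4⇒n1 (via fail)
[12] read 'a'  n1⇒n4 (via fail)
[13] read 'b'  n4⇒n5  → match P3@[13:13]
[14] read 'd'  n5⇒n6
[15] read 'c'  n6⇒n7
[16] read 'a'  n7⇒n8
[17] read 'b'  n8⇒n9  → match P1@[12:17],P3@[17:17]
[18] read 'a'  n9⇒n4 (via fail)
[19] read 'b'  n4⇒n5  → match P3@[19:19]
[20] read 'd'  n5⇒n6
[21] read 'c'  n6⇒n7
[22] read 'a'  n7⇒n8
[23] read 'b'  n8⇒n9  → match P1@[18:23],P3@[23:23]
[24] read 'd'  n9⇒n6 (via fail)
[25] read 'b'  n6⇒n2 (via fail)  → match P2@[24:25],P3@[25:25]
[26] read 'b'  n2⇒n10 (via fail)  → match P3@[26:26]
[27] read 'c'  n10⇒n13  → match P5@[26:27]
[28] read 'd'  n13⇒n12 (via fail)  → match P4@[27:28]
[29] read 'b'  n12⇒n2 (via fail)  → match P2@[28:29],P3@[29:29]
[30] read 'c'  n2⇒n3  → match P0@[28:30],P5@[29:30]
[31] read 'b'  n3⇒n10 (via fail)  → match P3@[31:31]
[32] read 'd'  n10⇒n1 (via fail)
[33] read 'a'  n1⇒n4 (via fail)
[34] read 'a'  n4⇒n4 (via fail)
[35] read 'd'  n4⇒n1 (via fail)
[36] read 'b'  n1⇒n2  → match P2@[35:36],P3@[36:36]
[37] read 'c'  n2⇒n3  → match P0@[35:37],P5@[36:37]
[38] read 'c'  n3⇒n11 (via fail)
[39] read 'd'  n11⇒n12  → match P4@[38:39]
[40] read 'd'  n12⇒n1 (via fail)
[41] read 'c'  n1⇒n11 (via fail)
[42] read 'b'  n11⇒n10 (via fail)  → match P3@[42:42]
[43] read 'b'  n10⇒n10 (via fail)  → match P3@[43:43]
[44] read 'd'  n10⇒n1 (via fail)
[45] read 'b'  n1⇒n2  → match P2@[44:45],P3@[45:45]
[46] read 'd'  n2⇒n1 (via fail)
[47] read 'b'  n1⇒n2  → match P2@[46:47],P3@[47:47]
[48] read 'd'  n2⇒n1 (via fail)
[49] read 'c'  n1⇒n11 (via fail)
[50] read 'b'  n11⇒n10 (via fail)  → match P3@[50:50]
[51] read 'c'  n10⇒n13  → match P5@[50:51]
[52] read 'd'  n13⇒n12 (via fail)  → match P4@[51:52]
[53] read 'a'  n12⇒n4 (via fail)
[54] read 'b'  n4⇒n5  → match P3@[54:54]
[55] read 'd'  n5⇒n6
[56] read 'b'  n6⇒n2 (via fail)  → match P2@[55:56],P3@[56:56]
[57] read 'c'  n2⇒n3  → match P0@[55:57],P5@[56:57]
[58] read 'b'  n3⇒n10 (via fail)  → match P3@[58:58]
[59] read 'a'  n10⇒n4 (via fail)
[60] read 'd'  n4⇒n1 (via fail)
[61] read 'b'  n1⇒n2  → match P2@[60:61],P3@[61:61]
[62] read 'c'  n2⇒n3  → match P0@[60:62],P5@[61:62]
[63] read 'a'  n3⇒n4 (via fail)
[64] read 'a'  n4⇒n4 (via fail)
[65] read 'b'  n4⇒n5  → match P3@[65:65]
[66] read 'b'  n5⇒n10 (via fail)  → match P3@[66:66]
[67] read 'b'  n10⇒n10 (via fail)  → match P3@[67:67]
[68] read 'b'  n10⇒n10 (via fail)  → match P3@[68:68]
[69] read 'c'  n10⇒n13  → match P5@[68:69]

All matches (sorted): [[2,2],[2,3],[3,0],[3,5],[6,3],[7,3],[8,5],[9,3],[13,3],[17,1],[17,3],[19,3],[23,1],[23,3],[25,2],[25,3],[26,3],[27,5],[28,4],[29,2],[29,3],[30,0],[30,5],[31,3],[36,2],[36,3],[37,0],[37,5],[39,4],[42,3],[43,3],[45,2],[45,3],[47,2],[47,3],[50,3],[51,5],[52,4],[54,3],[56,2],[56,3],[57,0],[57,5],[58,3],[61,2],[61,3],[62,0],[62,5],[65,3],[66,3],[67,3],[68,3],[69,5]]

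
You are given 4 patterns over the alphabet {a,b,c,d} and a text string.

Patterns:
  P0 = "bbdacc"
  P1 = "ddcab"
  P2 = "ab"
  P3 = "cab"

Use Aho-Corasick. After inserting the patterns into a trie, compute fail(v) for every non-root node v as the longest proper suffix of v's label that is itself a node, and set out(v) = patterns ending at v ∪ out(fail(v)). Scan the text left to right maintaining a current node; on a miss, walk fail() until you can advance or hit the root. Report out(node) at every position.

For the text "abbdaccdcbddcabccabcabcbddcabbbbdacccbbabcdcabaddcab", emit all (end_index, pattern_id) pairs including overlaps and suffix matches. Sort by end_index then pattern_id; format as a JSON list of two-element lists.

Build:
Trie nodes:
  n0 'ε': a→12 b→1 c→14 d→7
  n1 'b': b→2
  n2 'bb': d→3
  n3 'bbd': a→4
  n4 'bbda': c→5
  n5 'bbdac': c→6
  n6 'bbdacc': ·  ←P0
  n7 'd': d→8
  n8 'dd': c→9
  n9 'ddc': a→10
  n10 'ddca': b→11
  n11 'ddcab': ·  ←P1
  n12 'a': b→13
  n13 'ab': ·  ←P2
  n14 'c': a→15
  n15 'ca': b→16
  n16 'cab': ·  ←P3

BFS fail/out derivation:
  n1('b'): parent n0 fail=0; on 'b' 0 → fail=0;  out ∅∪∅=∅
  n7('d'): parent n0 fail=0; on 'd' 0 → fail=0;  out ∅∪∅=∅
  n12('a'): parent n0 fail=0; on 'a' 0 → fail=0;  out ∅∪∅=∅
  n14('c'): parent n0 fail=0; on 'c' 0 → fail=0;  out ∅∪∅=∅
  n2('bb'): parent n1 fail=0; on 'b' 0 → fail=1;  out ∅∪∅=∅
  n8('dd'): parent n7 fail=0; on 'd' 0 → fail=7;  out ∅∪∅=∅
  n13('ab'): parent n12 fail=0; on 'b' 0 → fail=1;  out {2}∪∅={2}
  n15('ca'): parent n14 fail=0; on 'a' 0 → fail=12;  out ∅∪∅=∅
  n3('bbd'): parent n2 fail=1; on 'd' 1→0 → fail=7;  out ∅∪∅=∅
  n9('ddc'): parent n8 fail=7; on 'c' 7→0 → fail=14;  out ∅∪∅=∅
  n16('cab'): parent n15 fail=12; on 'b' 12 → fail=13;  out {3}∪{2}={2,3}
  n4('bbda'): parent n3 fail=7; on 'a' 7→0 → fail=12;  out ∅∪∅=∅
  n10('ddca'): parent n9 fail=14; on 'a' 14 → fail=15;  out ∅∪∅=∅
  n5('bbdac'): parent n4 fail=12; on 'c' 12→0 → fail=14;  out ∅∪∅=∅
  n11('ddcab'): parent n10 fail=15; on 'b' 15 → fail=16;  out {1}∪{2,3}={1,2,3}
  n6('bbdacc'): parent n5 fail=14; on 'c' 14→0 → fail=14;  out {0}∪∅={0}

Run:
[0] read 'a'  n0⇒n12
[1] read 'b'  n12⇒n13  → match P2@[0:1]
[2] read 'b'  n13⇒n2 ·f
[3] read 'd'  n2⇒n3
[4] read 'a'  n3⇒n4
[5] read 'c'  n4⇒n5
[6] read 'c'  n5⇒n6  → match P0@[1:6]
[7] read 'd'  n6⇒n7 ·f
[8] read 'c'  n7⇒n14 ·f
[9] read 'b'  n14⇒n1 ·f
[10] read 'd'  n1⇒n7 ·f
[11] read 'd'  n7⇒n8
[12] read 'c'  n8⇒n9
[13] read 'a'  n9⇒n10
[14] read 'b'  n10⇒n11  → match P1@[10:14],P2@[13:14],P3@[12:14]
[15] read 'c'  n11⇒n14 ·f
[16] read 'c'  n14⇒n14 ·f
[17] read 'a'  n14⇒n15
[18] read 'b'  n15⇒n16  → match P2@[17:18],P3@[16:18]
[19] read 'c'  n16⇒n14 ·f
[20] read 'a'  n14⇒n15
[21] read 'b'  n15⇒n16  → match P2@[20:21],P3@[19:21]
[22] read 'c'  n16⇒n14 ·f
[23] read 'b'  n14⇒n1 ·f
[24] read 'd'  n1⇒n7 ·f
[25] read 'd'  n7⇒n8
[26] read 'c'  n8⇒n9
[27] read 'a'  n9⇒n10
[28] read 'b'  n10⇒n11  → match P1@[24:28],P2@[27:28],P3@[26:28]
[29] read 'b'  n11⇒n2 ·f
[30] read 'b'  n2⇒n2 ·f
[31] read 'b'  n2⇒n2 ·f
[32] read 'd'  n2⇒n3
[33] read 'a'  n3⇒n4
[34] read 'c'  n4⇒n5
[35] read 'c'  n5⇒n6  → match P0@[30:35]
[36] read 'c'  n6⇒n14 ·f
[37] read 'b'  n14⇒n1 ·f
[38] read 'b'  n1⇒n2
[39] read 'a'  n2⇒n12 ·f
[40] read 'b'  n12⇒n13  → match P2@[39:40]
[41] read 'c'  n13⇒n14 ·f
[42] read 'd'  n14⇒n7 ·f
[43] read 'c'  n7⇒n14 ·f
[44] read 'a'  n14⇒n15
[45] read 'b'  n15⇒n16  → match P2@[44:45],P3@[43:45]
[46] read 'a'  n16⇒n12 ·f
[47] read 'd'  n12⇒n7 ·f
[48] read 'd'  n7⇒n8
[49] read 'c'  n8⇒n9
[50] read 'a'  n9⇒n10
[51] read 'b'  n10⇒n11  → match P1@[47:51],P2@[50:51],P3@[49:51]

Result: [[1,2],[6,0],[14,1],[14,2],[14,3],[18,2],[18,3],[21,2],[21,3],[28,1],[28,2],[28,3],[35,0],[40,2],[45,2],[45,3],[51,1],[51,2],[51,3]]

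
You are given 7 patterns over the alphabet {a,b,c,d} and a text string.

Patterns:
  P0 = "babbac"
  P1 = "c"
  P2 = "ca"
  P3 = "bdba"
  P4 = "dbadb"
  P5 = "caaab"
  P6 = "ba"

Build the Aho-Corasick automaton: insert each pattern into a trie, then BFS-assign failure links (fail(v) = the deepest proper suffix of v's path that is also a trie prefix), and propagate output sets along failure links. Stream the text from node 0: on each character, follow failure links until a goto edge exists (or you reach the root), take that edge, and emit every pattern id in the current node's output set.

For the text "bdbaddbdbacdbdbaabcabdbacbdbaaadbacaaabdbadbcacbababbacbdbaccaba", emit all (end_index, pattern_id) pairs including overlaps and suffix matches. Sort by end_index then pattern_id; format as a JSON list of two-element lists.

Construct AC machine:
Trie (insert patterns):
  0='ε' goto b→1 c→7 d→12
  1='b' goto a→2 d→9
  2='ba' goto b→3  [P6 ends]
  3='bab' goto b→4
  4='babb' goto a→5
  5='babba' goto c→6
  6='babbac' goto ·  [P0 ends]
  7='c' goto a→8  [P1 ends]
  8='ca' goto a→17  [P2 ends]
  9='bd' goto b→10
  10='bdb' goto a→11
  11='bdba' goto ·  [P3 ends]
  12='d' goto b→13
  13='db' goto a→14
  14='dba' goto d→15
  15='dbad' goto b→16
  16='dbadb' goto ·  [P4 ends]
  17='caa' goto a→18
  18='caaa' goto b→19
  19='caaab' goto ·  [P5 ends]

BFS fail/out derivation:
  n1('b'): parent n0 fail=0; on 'b' 0 → fail=0;  out ∅∪∅=∅
  n7('c'): parent n0 fail=0; on 'c' 0 → fail=0;  out {1}∪∅={1}
  n12('d'): parent n0 fail=0; on 'd' 0 → fail=0;  out ∅∪∅=∅
  n2('ba'): parent n1 fail=0; on 'a' 0 → fail=0;  out {6}∪∅={6}
  n8('ca'): parent n7 fail=0; on 'a' 0 → fail=0;  out {2}∪∅={2}
  n9('bd'): parent n1 fail=0; on 'd' 0 → fail=12;  out ∅∪∅=∅
  n13('db'): parent n12 fail=0; on 'b' 0 → fail=1;  out ∅∪∅=∅
  n3('bab'): parent n2 fail=0; on 'b' 0 → fail=1;  out ∅∪∅=∅
  n10('bdb'): parent n9 fail=12; on 'b' 12 → fail=13;  out ∅∪∅=∅
  n14('dba'): parent n13 fail=1; on 'a' 1 → fail=2;  out ∅∪{6}={6}
  n17('caa'): parent n8 fail=0; on 'a' 0 → fail=0;  out ∅∪∅=∅
  n4('babb'): parent n3 fail=1; on 'b' 1→0 → fail=1;  out ∅∪∅=∅
  n11('bdba'): parent n10 fail=13; on 'a' 13 → fail=14;  out {3}∪{6}={3,6}
  n15('dbad'): parent n14 fail=2; on 'd' 2→0 → fail=12;  out ∅∪∅=∅
  n18('caaa'): parent n17 fail=0; on 'a' 0 → fail=0;  out ∅∪∅=∅
  n5('babba'): parent n4 fail=1; on 'a' 1 → fail=2;  out ∅∪{6}={6}
  n16('dbadb'): parent n15 fail=12; on 'b' 12 → fail=13;  out {4}∪∅={4}
  n19('caaab'): parent n18 fail=0; on 'b' 0 → fail=1;  out {5}∪∅={5}
  n6('babbac'): parent n5 fail=2; on 'c' 2→0 → fail=7;  out {0}∪{1}={0,1}

Scan:
[0] read 'b'  n0⇒n1
[1] read 'd'  n1⇒n9
[2] read 'b'  n9⇒n10
[3] read 'a'  n10⇒n11  emit P3@[0:3],P6@[2:3]
[4] read 'd'  n11⇒n15 (fail-walked)
[5] read 'd'  n15⇒n12 (fail-walked)
[6] read 'b'  n12⇒n13
[7] read 'd'  n13⇒n9 (fail-walked)
[8] read 'b'  n9⇒n10
[9] read 'a'  n10⇒n11  emit P3@[6:9],P6@[8:9]
[10] read 'c'  n11⇒n7 (fail-walked)  emit P1@[10:10]
[11] read 'd'  n7⇒n12 (fail-walked)
[12] read 'b'  n12⇒n13
[13] read 'd'  n13⇒n9 (fail-walked)
[14] read 'b'  n9⇒n10
[15] read 'a'  n10⇒n11  emit P3@[12:15],P6@[14:15]
[16] read 'a'  n11⇒n0 (fail-walked)
[17] read 'b'  n0⇒n1
[18] read 'c'  n1⇒n7 (fail-walked)  emit P1@[18:18]
[19] read 'a'  n7⇒n8  emit P2@[18:19]
[20] read 'b'  n8⇒n1 (fail-walked)
[21] read 'd'  n1⇒n9
[22] read 'b'  n9⇒n10
[23] read 'a'  n10⇒n11  emit P3@[20:23],P6@[22:23]
[24] read 'c'  n11⇒n7 (fail-walked)  emit P1@[24:24]
[25] read 'b'  n7⇒n1 (fail-walked)
[26] read 'd'  n1⇒n9
[27] read 'b'  n9⇒n10
[28] read 'a'  n10⇒n11  emit P3@[25:28],P6@[27:28]
[29] read 'a'  n11⇒n0 (fail-walked)
[30] read 'a'  n0⇒n0
[31] read 'd'  n0⇒n12
[32] read 'b'  n12⇒n13
[33] read 'a'  n13⇒n14  emit P6@[32:33]
[34] read 'c'  n14⇒n7 (fail-walked)  emit P1@[34:34]
[35] read 'a'  n7⇒n8  emit P2@[34:35]
[36] read 'a'  n8⇒n17
[37] read 'a'  n17⇒n18
[38] read 'b'  n18⇒n19  emit P5@[34:38]
[39] read 'd'  n19⇒n9 (fail-walked)
[40] read 'b'  n9⇒n10
[41] read 'a'  n10⇒n11  emit P3@[38:41],P6@[40:41]
[42] read 'd'  n11⇒n15 (fail-walked)
[43] read 'b'  n15⇒n16  emit P4@[39:43]
[44] read 'c'  n16⇒n7 (fail-walked)  emit P1@[44:44]
[45] read 'a'  n7⇒n8  emit P2@[44:45]
[46] read 'c'  n8⇒n7 (fail-walked)  emit P1@[46:46]
[47] read 'b'  n7⇒n1 (fail-walked)
[48] read 'a'  n1⇒n2  emit P6@[47:48]
[49] read 'b'  n2⇒n3
[50] read 'a'  n3⇒n2 (fail-walked)  emit P6@[49:50]
[51] read 'b'  n2⇒n3
[52] read 'b'  n3⇒n4
[53] read 'a'  n4⇒n5  emit P6@[52:53]
[54] read 'c'  n5⇒n6  emit P0@[49:54],P1@[54:54]
[55] read 'b'  n6⇒n1 (fail-walked)
[56] read 'd'  n1⇒n9
[57] read 'b'  n9⇒n10
[58] read 'a'  n10⇒n11  emit P3@[55:58],P6@[57:58]
[59] read 'c'  n11⇒n7 (fail-walked)  emit P1@[59:59]
[60] read 'c'  n7⇒n7 (fail-walked)  emit P1@[60:60]
[61] read 'a'  n7⇒n8  emit P2@[60:61]
[62] read 'b'  n8⇒n1 (fail-walked)
[63] read 'a'  n1⇒n2  emit P6@[62:63]

Result: [[3,3],[3,6],[9,3],[9,6],[10,1],[15,3],[15,6],[18,1],[19,2],[23,3],[23,6],[24,1],[28,3],[28,6],[33,6],[34,1],[35,2],[38,5],[41,3],[41,6],[43,4],[44,1],[45,2],[46,1],[48,6],[50,6],[53,6],[54,0],[54,1],[58,3],[58,6],[59,1],[60,1],[61,2],[63,6]]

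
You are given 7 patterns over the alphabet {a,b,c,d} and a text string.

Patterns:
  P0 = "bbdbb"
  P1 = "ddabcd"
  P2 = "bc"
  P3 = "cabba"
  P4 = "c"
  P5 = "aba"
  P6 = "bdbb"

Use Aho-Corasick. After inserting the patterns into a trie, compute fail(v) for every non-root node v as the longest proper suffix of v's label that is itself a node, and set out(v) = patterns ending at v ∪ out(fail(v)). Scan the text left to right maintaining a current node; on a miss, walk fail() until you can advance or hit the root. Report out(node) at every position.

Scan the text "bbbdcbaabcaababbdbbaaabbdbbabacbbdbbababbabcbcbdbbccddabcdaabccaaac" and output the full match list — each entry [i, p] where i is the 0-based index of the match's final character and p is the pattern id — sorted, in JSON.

Construct AC machine:
Trie nodes:
  0='ε' goto a→18 b→1 c→13 d→6
  1='b' goto b→2 c→12 d→21
  2='bb' goto d→3
  3='bbd' goto b→4
  4='bbdb' goto b→5
  5='bbdbb' goto ·  ←P0
  6='d' goto d→7
  7='dd' goto a→8
  8='dda' goto b→9
  9='ddab' goto c→10
  10='ddabc' goto d→11
  11='ddabcd' goto ·  ←P1
  12='bc' goto ·  ←P2
  13='c' goto a→14  ←P4
  14='ca' goto b→15
  15='cab' goto b→16
  16='cabb' goto a→17
  17='cabba' goto ·  ←P3
  18='a' goto b→19
  19='ab' goto a→20
  20='aba' goto ·  ←P5
  21='bd' goto b→22
  22='bdb' goto b→23
  23='bdbb' goto ·  ←P6

Failure links (BFS by depth):
  n1('b'): parent n0 fail=0; on 'b' 0 → fail=0;  out ∅∪∅=∅
  n6('d'): parent n0 fail=0; on 'd' 0 → fail=0;  out ∅∪∅=∅
  n13('c'): parent n0 fail=0; on 'c' 0 → fail=0;  out {4}∪∅={4}
  n18('a'): parent n0 fail=0; on 'a' 0 → fail=0;  out ∅∪∅=∅
  n2('bb'): parent n1 fail=0; on 'b' 0 → fail=1;  out ∅∪∅=∅
  n7('dd'): parent n6 fail=0; on 'd' 0 → fail=6;  out ∅∪∅=∅
  n12('bc'): parent n1 fail=0; on 'c' 0 → fail=13;  out {2}∪{4}={2,4}
  n14('ca'): parent n13 fail=0; on 'a' 0 → fail=18;  out ∅∪∅=∅
  n19('ab'): parent n18 fail=0; on 'b' 0 → fail=1;  out ∅∪∅=∅
  n21('bd'): parent n1 fail=0; on 'd' 0 → fail=6;  out ∅∪∅=∅
  n3('bbd'): parent n2 fail=1; on 'd' 1 → fail=21;  out ∅∪∅=∅
  n8('dda'): parent n7 fail=6; on 'a' 6→0 → fail=18;  out ∅∪∅=∅
  n15('cab'): parent n14 fail=18; on 'b' 18 → fail=19;  out ∅∪∅=∅
  n20('aba'): parent n19 fail=1; on 'a' 1→0 → fail=18;  out {5}∪∅={5}
  n22('bdb'): parent n21 fail=6; on 'b' 6→0 → fail=1;  out ∅∪∅=∅
  n4('bbdb'): parent n3 fail=21; on 'b' 21 → fail=22;  out ∅∪∅=∅
  n9('ddab'): parent n8 fail=18; on 'b' 18 → fail=19;  out ∅∪∅=∅
  n16('cabb'): parent n15 fail=19; on 'b' 19→1 → fail=2;  out ∅∪∅=∅
  n23('bdbb'): parent n22 fail=1; on 'b' 1 → fail=2;  out {6}∪∅={6}
  n5('bbdbb'): parent n4 fail=22; on 'b' 22 → fail=23;  out {0}∪{6}={0,6}
  n10('ddabc'): parent n9 fail=19; on 'c' 19→1 → fail=12;  out ∅∪{2,4}={2,4}
  n17('cabba'): parent n16 fail=2; on 'a' 2→1→0 → fail=18;  out {3}∪∅={3}
  n11('ddabcd'): parent n10 fail=12; on 'd' 12→13→0 → fail=6;  out {1}∪∅={1}

Scan:
[0] read 'b'  n0⇒n1
[1] read 'b'  n1⇒n2
[2] read 'b'  n2⇒n2 (fail-walked)
[3] read 'd'  n2⇒n3
[4] read 'c'  n3⇒n13 (fail-walked)  emit P4@[4:4]
[5] read 'b'  n13⇒n1 (fail-walked)
[6] read 'a'  n1⇒n18 (fail-walked)
[7] read 'a'  n18⇒n18 (fail-walked)
[8] read 'b'  n18⇒n19
[9] read 'c'  n19⇒n12 (fail-walked)  emit P2@[8:9],P4@[9:9]
[10] read 'a'  n12⇒n14 (fail-walked)
[11] read 'a'  n14⇒n18 (fail-walked)
[12] read 'b'  n18⇒n19
[13] read 'a'  n19⇒n20  emit P5@[11:13]
[14] read 'b'  n20⇒n19 (fail-walked)
[15] read 'b'  n19⇒n2 (fail-walked)
[16] read 'd'  n2⇒n3
[17] read 'b'  n3⇒n4
[18] read 'b'  n4⇒n5  emit P0@[14:18],P6@[15:18]
[19] read 'a'  n5⇒n18 (fail-walked)
[20] read 'a'  n18⇒n18 (fail-walked)
[21] read 'a'  n18⇒n18 (fail-walked)
[22] read 'b'  n18⇒n19
[23] read 'b'  n19⇒n2 (fail-walked)
[24] read 'd'  n2⇒n3
[25] read 'b'  n3⇒n4
[26] read 'b'  n4⇒n5  emit P0@[22:26],P6@[23:26]
[27] read 'a'  n5⇒n18 (fail-walked)
[28] read 'b'  n18⇒n19
[29] read 'a'  n19⇒n20  emit P5@[27:29]
[30] read 'c'  n20⇒n13 (fail-walked)  emit P4@[30:30]
[31] read 'b'  n13⇒n1 (fail-walked)
[32] read 'b'  n1⇒n2
[33] read 'd'  n2⇒n3
[34] read 'b'  n3⇒n4
[35] read 'b'  n4⇒n5  emit P0@[31:35],P6@[32:35]
[36] read 'a'  n5⇒n18 (fail-walked)
[37] read 'b'  n18⇒n19
[38] read 'a'  n19⇒n20  emit P5@[36:38]
[39] read 'b'  n20⇒n19 (fail-walked)
[40] read 'b'  n19⇒n2 (fail-walked)
[41] read 'a'  n2⇒n18 (fail-walked)
[42] read 'b'  n18⇒n19
[43] read 'c'  n19⇒n12 (fail-walked)  emit P2@[42:43],P4@[43:43]
[44] read 'b'  n12⇒n1 (fail-walked)
[45] read 'c'  n1⇒n12  emit P2@[44:45],P4@[45:45]
[46] read 'b'  n12⇒n1 (fail-walked)
[47] read 'd'  n1⇒n21
[48] read 'b'  n21⇒n22
[49] read 'b'  n22⇒n23  emit P6@[46:49]
[50] read 'c'  n23⇒n12 (fail-walked)  emit P2@[49:50],P4@[50:50]
[51] read 'c'  n12⇒n13 (fail-walked)  emit P4@[51:51]
[52] read 'd'  n13⇒n6 (fail-walked)
[53] read 'd'  n6⇒n7
[54] read 'a'  n7⇒n8
[55] read 'b'  n8⇒n9
[56] read 'c'  n9⇒n10  emit P2@[55:56],P4@[56:56]
[57] read 'd'  n10⇒n11  emit P1@[52:57]
[58] read 'a'  n11⇒n18 (fail-walked)
[59] read 'a'  n18⇒n18 (fail-walked)
[60] read 'b'  n18⇒n19
[61] read 'c'  n19⇒n12 (fail-walked)  emit P2@[60:61],P4@[61:61]
[62] read 'c'  n12⇒n13 (fail-walked)  emit P4@[62:62]
[63] read 'a'  n13⇒n14
[64] read 'a'  n14⇒n18 (fail-walked)
[65] read 'a'  n18⇒n18 (fail-walked)
[66] read 'c'  n18⇒n13 (fail-walked)  emit P4@[66:66]

All matches (sorted): [[4,4],[9,2],[9,4],[13,5],[18,0],[18,6],[26,0],[26,6],[29,5],[30,4],[35,0],[35,6],[38,5],[43,2],[43,4],[45,2],[45,4],[49,6],[50,2],[50,4],[51,4],[56,2],[56,4],[57,1],[61,2],[61,4],[62,4],[66,4]]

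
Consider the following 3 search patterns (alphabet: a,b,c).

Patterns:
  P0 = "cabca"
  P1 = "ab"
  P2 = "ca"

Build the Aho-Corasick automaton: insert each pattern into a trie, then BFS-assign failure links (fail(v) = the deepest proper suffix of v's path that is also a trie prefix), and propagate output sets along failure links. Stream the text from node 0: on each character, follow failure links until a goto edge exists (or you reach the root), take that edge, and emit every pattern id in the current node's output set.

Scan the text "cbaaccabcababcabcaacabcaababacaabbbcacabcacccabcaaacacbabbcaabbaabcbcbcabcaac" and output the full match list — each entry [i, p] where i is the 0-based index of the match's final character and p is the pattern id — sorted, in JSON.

Construct AC machine:
Trie (insert patterns):
  n0 'ε': a→6 c→1
  n1 'c': a→2
  n2 'ca': b→3  ←P2
  n3 'cab': c→4
  n4 'cabc': a→5
  n5 'cabca': ·  ←P0
  n6 'a': b→7
  n7 'ab': ·  ←P1

Failure links (BFS by depth):
  n1('c'): parent n0 fail=0; on 'c' 0 → fail=0;  out ∅∪∅=∅
  n6('a'): parent n0 fail=0; on 'a' 0 → fail=0;  out ∅∪∅=∅
  n2('ca'): parent n1 fail=0; on 'a' 0 → fail=6;  out {2}∪∅={2}
  n7('ab'): parent n6 fail=0; on 'b' 0 → fail=0;  out {1}∪∅={1}
  n3('cab'): parent n2 fail=6; on 'b' 6 → fail=7;  out ∅∪{1}={1}
  n4('cabc'): parent n3 fail=7; on 'c' 7→0 → fail=1;  out ∅∪∅=∅
  n5('cabca'): parent n4 fail=1; on 'a' 1 → fail=2;  out {0}∪{2}={0,2}

Scan:
i=0 'c': node 0→1
i=1 'b': node 1→0 ·f
i=2 'a': node 0→6
i=3 'a': node 6→6 ·f
i=4 'c': node 6→1 ·f
i=5 'c': node 1→1 ·f
i=6 'a': node 1→2  emit P2@[5:6]
i=7 'b': node 2→3  emit P1@[6:7]
i=8 'c': node 3→4
i=9 'a': node 4→5  emit P0@[5:9],P2@[8:9]
i=10 'b': node 5→3 ·f  emit P1@[9:10]
i=11 'a': node 3→6 ·f
i=12 'b': node 6→7  emit P1@[11:12]
i=13 'c': node 7→1 ·f
i=14 'a': node 1→2  emit P2@[13:14]
i=15 'b': node 2→3  emit P1@[14:15]
i=16 'c': node 3→4
i=17 'a': node 4→5  emit P0@[13:17],P2@[16:17]
i=18 'a': node 5→6 ·f
i=19 'c': node 6→1 ·f
i=20 'a': node 1→2  emit P2@[19:20]
i=21 'b': node 2→3  emit P1@[20:21]
i=22 'c': node 3→4
i=23 'a': node 4→5  emit P0@[19:23],P2@[22:23]
i=24 'a': node 5→6 ·f
i=25 'b': node 6→7  emit P1@[24:25]
i=26 'a': node 7→6 ·f
i=27 'b': node 6→7  emit P1@[26:27]
i=28 'a': node 7→6 ·f
i=29 'c': node 6→1 ·f
i=30 'a': node 1→2  emit P2@[29:30]
i=31 'a': node 2→6 ·f
i=32 'b': node 6→7  emit P1@[31:32]
i=33 'b': node 7→0 ·f
i=34 'b': node 0→0
i=35 'c': node 0→1
i=36 'a': node 1→2  emit P2@[35:36]
i=37 'c': node 2→1 ·f
i=38 'a': node 1→2  emit P2@[37:38]
i=39 'b': node 2→3  emit P1@[38:39]
i=40 'c': node 3→4
i=41 'a': node 4→5  emit P0@[37:41],P2@[40:41]
i=42 'c': node 5→1 ·f
i=43 'c': node 1→1 ·f
i=44 'c': node 1→1 ·f
i=45 'a': node 1→2  emit P2@[44:45]
i=46 'b': node 2→3  emit P1@[45:46]
i=47 'c': node 3→4
i=48 'a': node 4→5  emit P0@[44:48],P2@[47:48]
i=49 'a': node 5→6 ·f
i=50 'a': node 6→6 ·f
i=51 'c': node 6→1 ·f
i=52 'a': node 1→2  emit P2@[51:52]
i=53 'c': node 2→1 ·f
i=54 'b': node 1→0 ·f
i=55 'a': node 0→6
i=56 'b': node 6→7  emit P1@[55:56]
i=57 'b': node 7→0 ·f
i=58 'c': node 0→1
i=59 'a': node 1→2  emit P2@[58:59]
i=60 'a': node 2→6 ·f
i=61 'b': node 6→7  emit P1@[60:61]
i=62 'b': node 7→0 ·f
i=63 'a': node 0→6
i=64 'a': node 6→6 ·f
i=65 'b': node 6→7  emit P1@[64:65]
i=66 'c': node 7→1 ·f
i=67 'b': node 1→0 ·f
i=68 'c': node 0→1
i=69 'b': node 1→0 ·f
i=70 'c': node 0→1
i=71 'a': node 1→2  emit P2@[70:71]
i=72 'b': node 2→3  emit P1@[71:72]
i=73 'c': node 3→4
i=74 'a': node 4→5  emit P0@[70:74],P2@[73:74]
i=75 'a': node 5→6 ·f
i=76 'c': node 6→1 ·f

Matches: [[6,2],[7,1],[9,0],[9,2],[10,1],[12,1],[14,2],[15,1],[17,0],[17,2],[20,2],[21,1],[23,0],[23,2],[25,1],[27,1],[30,2],[32,1],[36,2],[38,2],[39,1],[41,0],[41,2],[45,2],[46,1],[48,0],[48,2],[52,2],[56,1],[59,2],[61,1],[65,1],[71,2],[72,1],[74,0],[74,2]]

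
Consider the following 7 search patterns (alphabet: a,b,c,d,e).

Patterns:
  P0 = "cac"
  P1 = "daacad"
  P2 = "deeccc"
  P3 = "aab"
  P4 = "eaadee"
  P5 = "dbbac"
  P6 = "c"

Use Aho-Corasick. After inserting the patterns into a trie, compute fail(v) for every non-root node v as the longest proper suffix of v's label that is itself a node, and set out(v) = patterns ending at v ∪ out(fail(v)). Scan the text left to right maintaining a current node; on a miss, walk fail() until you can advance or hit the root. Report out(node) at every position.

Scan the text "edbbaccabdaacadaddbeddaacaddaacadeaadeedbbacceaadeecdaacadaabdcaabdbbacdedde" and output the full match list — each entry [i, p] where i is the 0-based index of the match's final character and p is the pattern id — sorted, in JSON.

Build:
Trie nodes:
  n0 'ε': a→15 c→1 d→4 e→18
  n1 'c': a→2  [P6 ends]
  n2 'ca': c→3
  n3 'cac': ·  [P0 ends]
  n4 'd': a→5 b→24 e→10
  n5 'da': a→6
  n6 'daa': c→7
  n7 'daac': a→8
  n8 'daaca': d→9
  n9 'daacad': ·  [P1 ends]
  n10 'de': e→11
  n11 'dee': c→12
  n12 'deec': c→13
  n13 'deecc': c→14
  n14 'deeccc': ·  [P2 ends]
  n15 'a': a→16
  n16 'aa': b→17
  n17 'aab': ·  [P3 ends]
  n18 'e': a→19
  n19 'ea': a→20
  n20 'eaa': d→21
  n21 'eaad': e→22
  n22 'eaade': e→23
  n23 'eaadee': ·  [P4 ends]
  n24 'db': b→25
  n25 'dbb': a→26
  n26 'dbba': c→27
  n27 'dbbac': ·  [P5 ends]

BFS fail/out derivation:
  fail(1) 'c': from fail(0)=0 chase 'c': 0 ⇒ 0;  out={6}∪out(0)={6}
  fail(4) 'd': from fail(0)=0 chase 'd': 0 ⇒ 0;  out=∅∪out(0)=∅
  fail(15) 'a': from fail(0)=0 chase 'a': 0 ⇒ 0;  out=∅∪out(0)=∅
  fail(18) 'e': from fail(0)=0 chase 'e': 0 ⇒ 0;  out=∅∪out(0)=∅
  fail(2) 'ca': from fail(1)=0 chase 'a': 0 ⇒ 15;  out=∅∪out(15)=∅
  fail(5) 'da': from fail(4)=0 chase 'a': 0 ⇒ 15;  out=∅∪out(15)=∅
  fail(10) 'de': from fail(4)=0 chase 'e': 0 ⇒ 18;  out=∅∪out(18)=∅
  fail(16) 'aa': from fail(15)=0 chase 'a': 0 ⇒ 15;  out=∅∪out(15)=∅
  fail(19) 'ea': from fail(18)=0 chase 'a': 0 ⇒ 15;  out=∅∪out(15)=∅
  fail(24) 'db': from fail(4)=0 chase 'b': 0 ⇒ 0;  out=∅∪out(0)=∅
  fail(3) 'cac': from fail(2)=15 chase 'c': 15→0 ⇒ 1;  out={0}∪out(1)={0,6}
  fail(6) 'daa': from fail(5)=15 chase 'a': 15 ⇒ 16;  out=∅∪out(16)=∅
  fail(11) 'dee': from fail(10)=18 chase 'e': 18→0 ⇒ 18;  out=∅∪out(18)=∅
  fail(17) 'aab': from fail(16)=15 chase 'b': 15→0 ⇒ 0;  out={3}∪out(0)={3}
  fail(20) 'eaa': from fail(19)=15 chase 'a': 15 ⇒ 16;  out=∅∪out(16)=∅
  fail(25) 'dbb': from fail(24)=0 chase 'b': 0 ⇒ 0;  out=∅∪out(0)=∅
  fail(7) 'daac': from fail(6)=16 chase 'c': 16→15→0 ⇒ 1;  out=∅∪out(1)={6}
  fail(12) 'deec': from fail(11)=18 chase 'c': 18→0 ⇒ 1;  out=∅∪out(1)={6}
  fail(21) 'eaad': from fail(20)=16 chase 'd': 16→15→0 ⇒ 4;  out=∅∪out(4)=∅
  fail(26) 'dbba': from fail(25)=0 chase 'a': 0 ⇒ 15;  out=∅∪out(15)=∅
  fail(8) 'daaca': from fail(7)=1 chase 'a': 1 ⇒ 2;  out=∅∪out(2)=∅
  fail(13) 'deecc': from fail(12)=1 chase 'c': 1→0 ⇒ 1;  out=∅∪out(1)={6}
  fail(22) 'eaade': from fail(21)=4 chase 'e': 4 ⇒ 10;  out=∅∪out(10)=∅
  fail(27) 'dbbac': from fail(26)=15 chase 'c': 15→0 ⇒ 1;  out={5}∪out(1)={5,6}
  fail(9) 'daacad': from fail(8)=2 chase 'd': 2→15→0 ⇒ 4;  out={1}∪out(4)={1}
  fail(14) 'deeccc': from fail(13)=1 chase 'c': 1→0 ⇒ 1;  out={2}∪out(1)={2,6}
  fail(23) 'eaadee': from fail(22)=10 chase 'e': 10 ⇒ 11;  out={4}∪out(11)={4}

Text stream:
[0] read 'e'  n0⇒n18
[1] read 'd'  n18⇒n4 ·f
[2] read 'b'  n4⇒n24
[3] read 'b'  n24⇒n25
[4] read 'a'  n25⇒n26
[5] read 'c'  n26⇒n27  → match P5@[1:5],P6@[5:5]
[6] read 'c'  n27⇒n1 ·f  → match P6@[6:6]
[7] read 'a'  n1⇒n2
[8] read 'b'  n2⇒n0 ·f
[9] read 'd'  n0⇒n4
[10] read 'a'  n4⇒n5
[11] read 'a'  n5⇒n6
[12] read 'c'  n6⇒n7  → match P6@[12:12]
[13] read 'a'  n7⇒n8
[14] read 'd'  n8⇒n9  → match P1@[9:14]
[15] read 'a'  n9⇒n5 ·f
[16] read 'd'  n5⇒n4 ·f
[17] read 'd'  n4⇒n4 ·f
[18] read 'b'  n4⇒n24
[19] read 'e'  n24⇒n18 ·f
[20] read 'd'  n18⇒n4 ·f
[21] read 'd'  n4⇒n4 ·f
[22] read 'a'  n4⇒n5
[23] read 'a'  n5⇒n6
[24] read 'c'  n6⇒n7  → match P6@[24:24]
[25] read 'a'  n7⇒n8
[26] read 'd'  n8⇒n9  → match P1@[21:26]
[27] read 'd'  n9⇒n4 ·f
[28] read 'a'  n4⇒n5
[29] read 'a'  n5⇒n6
[30] read 'c'  n6⇒n7  → match P6@[30:30]
[31] read 'a'  n7⇒n8
[32] read 'd'  n8⇒n9  → match P1@[27:32]
[33] read 'e'  n9⇒n10 ·f
[34] read 'a'  n10⇒n19 ·f
[35] read 'a'  n19⇒n20
[36] read 'd'  n20⇒n21
[37] read 'e'  n21⇒n22
[38] read 'e'  n22⇒n23  → match P4@[33:38]
[39] read 'd'  n23⇒n4 ·f
[40] read 'b'  n4⇒n24
[41] read 'b'  n24⇒n25
[42] read 'a'  n25⇒n26
[43] read 'c'  n26⇒n27  → match P5@[39:43],P6@[43:43]
[44] read 'c'  n27⇒n1 ·f  → match P6@[44:44]
[45] read 'e'  n1⇒n18 ·f
[46] read 'a'  n18⇒n19
[47] read 'a'  n19⇒n20
[48] read 'd'  n20⇒n21
[49] read 'e'  n21⇒n22
[50] read 'e'  n22⇒n23  → match P4@[45:50]
[51] read 'c'  n23⇒n12 ·f  → match P6@[51:51]
[52] read 'd'  n12⇒n4 ·f
[53] read 'a'  n4⇒n5
[54] read 'a'  n5⇒n6
[55] read 'c'  n6⇒n7  → match P6@[55:55]
[56] read 'a'  n7⇒n8
[57] read 'd'  n8⇒n9  → match P1@[52:57]
[58] read 'a'  n9⇒n5 ·f
[59] read 'a'  n5⇒n6
[60] read 'b'  n6⇒n17 ·f  → match P3@[58:60]
[61] read 'd'  n17⇒n4 ·f
[62] read 'c'  n4⇒n1 ·f  → match P6@[62:62]
[63] read 'a'  n1⇒n2
[64] read 'a'  n2⇒n16 ·f
[65] read 'b'  n16⇒n17  → match P3@[63:65]
[66] read 'd'  n17⇒n4 ·f
[67] read 'b'  n4⇒n24
[68] read 'b'  n24⇒n25
[69] read 'a'  n25⇒n26
[70] read 'c'  n26⇒n27  → match P5@[66:70],P6@[70:70]
[71] read 'd'  n27⇒n4 ·f
[72] read 'e'  n4⇒n10
[73] read 'd'  n10⇒n4 ·f
[74] read 'd'  n4⇒n4 ·f
[75] read 'e'  n4⇒n10

All matches (sorted): [[5,5],[5,6],[6,6],[12,6],[14,1],[24,6],[26,1],[30,6],[32,1],[38,4],[43,5],[43,6],[44,6],[50,4],[51,6],[55,6],[57,1],[60,3],[62,6],[65,3],[70,5],[70,6]]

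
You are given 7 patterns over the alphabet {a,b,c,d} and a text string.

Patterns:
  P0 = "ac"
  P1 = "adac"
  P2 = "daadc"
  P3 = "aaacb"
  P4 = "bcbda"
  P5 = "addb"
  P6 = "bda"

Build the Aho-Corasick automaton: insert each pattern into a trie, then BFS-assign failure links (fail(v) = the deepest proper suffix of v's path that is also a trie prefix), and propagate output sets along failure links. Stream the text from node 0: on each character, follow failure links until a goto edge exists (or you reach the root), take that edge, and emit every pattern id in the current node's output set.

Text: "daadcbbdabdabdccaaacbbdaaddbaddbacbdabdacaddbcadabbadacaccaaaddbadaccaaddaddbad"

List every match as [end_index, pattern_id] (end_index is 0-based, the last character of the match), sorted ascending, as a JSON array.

Construct AC machine:
Trie nodes:
  0='ε' goto a→1 b→15 d→6
  1='a' goto a→11 c→2 d→3
  2='ac' goto ·  [P0 ends]
  3='ad' goto a→4 d→20
  4='ada' goto c→5
  5='adac' goto ·  [P1 ends]
  6='d' goto a→7
  7='da' goto a→8
  8='daa' goto d→9
  9='daad' goto c→10
  10='daadc' goto ·  [P2 ends]
  11='aa' goto a→12
  12='aaa' goto c→13
  13='aaac' goto b→14
  14='aaacb' goto ·  [P3 ends]
  15='b' goto c→16 d→22
  16='bc' goto b→17
  17='bcb' goto d→18
  18='bcbd' goto a→19
  19='bcbda' goto ·  [P4 ends]
  20='add' goto b→21
  21='addb' goto ·  [P5 ends]
  22='bd' goto a→23
  23='bda' goto ·  [P6 ends]

BFS fail/out derivation:
  fail(1) 'a': from fail(0)=0 chase 'a': 0 ⇒ 0;  out=∅∪out(0)=∅
  fail(6) 'd': from fail(0)=0 chase 'd': 0 ⇒ 0;  out=∅∪out(0)=∅
  fail(15) 'b': from fail(0)=0 chase 'b': 0 ⇒ 0;  out=∅∪out(0)=∅
  fail(2) 'ac': from fail(1)=0 chase 'c': 0 ⇒ 0;  out={0}∪out(0)={0}
  fail(3) 'ad': from fail(1)=0 chase 'd': 0 ⇒ 6;  out=∅∪out(6)=∅
  fail(7) 'da': from fail(6)=0 chase 'a': 0 ⇒ 1;  out=∅∪out(1)=∅
  fail(11) 'aa': from fail(1)=0 chase 'a': 0 ⇒ 1;  out=∅∪out(1)=∅
  fail(16) 'bc': from fail(15)=0 chase 'c': 0 ⇒ 0;  out=∅∪out(0)=∅
  fail(22) 'bd': from fail(15)=0 chase 'd': 0 ⇒ 6;  out=∅∪out(6)=∅
  fail(4) 'ada': from fail(3)=6 chase 'a': 6 ⇒ 7;  out=∅∪out(7)=∅
  fail(8) 'daa': from fail(7)=1 chase 'a': 1 ⇒ 11;  out=∅∪out(11)=∅
  fail(12) 'aaa': from fail(11)=1 chase 'a': 1 ⇒ 11;  out=∅∪out(11)=∅
  fail(17) 'bcb': from fail(16)=0 chase 'b': 0 ⇒ 15;  out=∅∪out(15)=∅
  fail(20) 'add': from fail(3)=6 chase 'd': 6→0 ⇒ 6;  out=∅∪out(6)=∅
  fail(23) 'bda': from fail(22)=6 chase 'a': 6 ⇒ 7;  out={6}∪out(7)={6}
  fail(5) 'adac': from fail(4)=7 chase 'c': 7→1 ⇒ 2;  out={1}∪out(2)={0,1}
  fail(9) 'daad': from fail(8)=11 chase 'd': 11→1 ⇒ 3;  out=∅∪out(3)=∅
  fail(13) 'aaac': from fail(12)=11 chase 'c': 11→1 ⇒ 2;  out=∅∪out(2)={0}
  fail(18) 'bcbd': from fail(17)=15 chase 'd': 15 ⇒ 22;  out=∅∪out(22)=∅
  fail(21) 'addb': from fail(20)=6 chase 'b': 6→0 ⇒ 15;  out={5}∪out(15)={5}
  fail(10) 'daadc': from fail(9)=3 chase 'c': 3→6→0 ⇒ 0;  out={2}∪out(0)={2}
  fail(14) 'aaacb': from fail(13)=2 chase 'b': 2→0 ⇒ 15;  out={3}∪out(15)={3}
  fail(19) 'bcbda': from fail(18)=22 chase 'a': 22 ⇒ 23;  out={4}∪out(23)={4,6}

Text stream:
[0] read 'd'  n0⇒n6
[1] read 'a'  n6⇒n7
[2] read 'a'  n7⇒n8
[3] read 'd'  n8⇒n9
[4] read 'c'  n9⇒n10  emit P2@[0:4]
[5] read 'b'  n10⇒n15 ·f
[6] read 'b'  n15⇒n15 ·f
[7] read 'd'  n15⇒n22
[8] read 'a'  n22⇒n23  emit P6@[6:8]
[9] read 'b'  n23⇒n15 ·f
[10] read 'd'  n15⇒n22
[11] read 'a'  n22⇒n23  emit P6@[9:11]
[12] read 'b'  n23⇒n15 ·f
[13] read 'd'  n15⇒n22
[14] read 'c'  n22⇒n0 ·f
[15] read 'c'  n0⇒n0
[16] read 'a'  n0⇒n1
[17] read 'a'  n1⇒n11
[18] read 'a'  n11⇒n12
[19] read 'c'  n12⇒n13  emit P0@[18:19]
[20] read 'b'  n13⇒n14  emit P3@[16:20]
[21] read 'b'  n14⇒n15 ·f
[22] read 'd'  n15⇒n22
[23] read 'a'  n22⇒n23  emit P6@[21:23]
[24] read 'a'  n23⇒n8 ·f
[25] read 'd'  n8⇒n9
[26] read 'd'  n9⇒n20 ·f
[27] read 'b'  n20⇒n21  emit P5@[24:27]
[28] read 'a'  n21⇒n1 ·f
[29] read 'd'  n1⇒n3
[30] read 'd'  n3⇒n20
[31] read 'b'  n20⇒n21  emit P5@[28:31]
[32] read 'a'  n21⇒n1 ·f
[33] read 'c'  n1⇒n2  emit P0@[32:33]
[34] read 'b'  n2⇒n15 ·f
[35] read 'd'  n15⇒n22
[36] read 'a'  n22⇒n23  emit P6@[34:36]
[37] read 'b'  n23⇒n15 ·f
[38] read 'd'  n15⇒n22
[39] read 'a'  n22⇒n23  emit P6@[37:39]
[40] read 'c'  n23⇒n2 ·f  emit P0@[39:40]
[41] read 'a'  n2⇒n1 ·f
[42] read 'd'  n1⇒n3
[43] read 'd'  n3⇒n20
[44] read 'b'  n20⇒n21  emit P5@[41:44]
[45] read 'c'  n21⇒n16 ·f
[46] read 'a'  n16⇒n1 ·f
[47] read 'd'  n1⇒n3
[48] read 'a'  n3⇒n4
[49] read 'b'  n4⇒n15 ·f
[50] read 'b'  n15⇒n15 ·f
[51] read 'a'  n15⇒n1 ·f
[52] read 'd'  n1⇒n3
[53] read 'a'  n3⇒n4
[54] read 'c'  n4⇒n5  emit P0@[53:54],P1@[51:54]
[55] read 'a'  n5⇒n1 ·f
[56] read 'c'  n1⇒n2  emit P0@[55:56]
[57] read 'c'  n2⇒n0 ·f
[58] read 'a'  n0⇒n1
[59] read 'a'  n1⇒n11
[60] read 'a'  n11⇒n12
[61] read 'd'  n12⇒n3 ·f
[62] read 'd'  n3⇒n20
[63] read 'b'  n20⇒n21  emit P5@[60:63]
[64] read 'a'  n21⇒n1 ·f
[65] read 'd'  n1⇒n3
[66] read 'a'  n3⇒n4
[67] read 'c'  n4⇒n5  emit P0@[66:67],P1@[64:67]
[68] read 'c'  n5⇒n0 ·f
[69] read 'a'  n0⇒n1
[70] read 'a'  n1⇒n11
[71] read 'd'  n11⇒n3 ·f
[72] read 'd'  n3⇒n20
[73] read 'a'  n20⇒n7 ·f
[74] read 'd'  n7⇒n3 ·f
[75] read 'd'  n3⇒n20
[76] read 'b'  n20⇒n21  emit P5@[73:76]
[77] read 'a'  n21⇒n1 ·f
[78] read 'd'  n1⇒n3

Result: [[4,2],[8,6],[11,6],[19,0],[20,3],[23,6],[27,5],[31,5],[33,0],[36,6],[39,6],[40,0],[44,5],[54,0],[54,1],[56,0],[63,5],[67,0],[67,1],[76,5]]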